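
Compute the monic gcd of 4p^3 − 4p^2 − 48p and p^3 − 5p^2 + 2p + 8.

Apply the Euclidean algorithm:
  4p^3 − 4p^2 − 48p = (4)(p^3 − 5p^2 + 2p + 8) + (16p^2 − 56p − 32)
  p^3 − 5p^2 + 2p + 8 = ((1/16)p − 3/32)(16p^2 − 56p − 32) + (−(5/4)p + 5)
  16p^2 − 56p − 32 = (−(64/5)p − 32/5)(−(5/4)p + 5) + (0)
Last nonzero remainder: −(5/4)p + 5. Dividing through by −5/4 gives the monic gcd p − 4.

p − 4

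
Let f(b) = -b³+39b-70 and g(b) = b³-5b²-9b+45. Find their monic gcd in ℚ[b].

b-5

Euclidean algorithm in ℚ[b]:
  -b³+39b-70 = (-1)(b³-5b²-9b+45) + (-5b²+30b-25)
  b³-5b²-9b+45 = (-(1/5)b-1/5)(-5b²+30b-25) + (-8b+40)
  -5b²+30b-25 = ((5/8)b-5/8)(-8b+40) + (0)
Last nonzero remainder: -8b+40. Dividing through by -8 gives the monic gcd b-5.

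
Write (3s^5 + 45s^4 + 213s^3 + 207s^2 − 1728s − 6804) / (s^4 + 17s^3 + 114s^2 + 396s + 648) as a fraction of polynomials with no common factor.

(3s^2 + 12s − 63)/(s + 6)

Apply the Euclidean algorithm:
  3s^5 + 45s^4 + 213s^3 + 207s^2 − 1728s − 6804 = (3s − 6)(s^4 + 17s^3 + 114s^2 + 396s + 648) + (−27s^3 − 297s^2 − 1296s − 2916)
  s^4 + 17s^3 + 114s^2 + 396s + 648 = (−(1/27)s − 2/9)(−27s^3 − 297s^2 − 1296s − 2916) + (0)
Last nonzero remainder: −27s^3 − 297s^2 − 1296s − 2916. Dividing through by −27 gives the monic gcd s^3 + 11s^2 + 48s + 108.
Cancel s^3 + 11s^2 + 48s + 108 from numerator and denominator to get the reduced form.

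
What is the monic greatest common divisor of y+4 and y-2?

1

Euclidean algorithm in ℚ[y]:
  y+4 = (y-2) + (6)
  y-2 = ((1/6)y-1/3)(6) + (0)
The last nonzero remainder is the constant 6, so the polynomials are coprime and gcd = 1.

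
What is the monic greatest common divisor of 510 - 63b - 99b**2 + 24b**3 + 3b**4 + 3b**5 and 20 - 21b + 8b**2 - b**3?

Repeated division with remainder:
  3b**5 + 3b**4 + 24b**3 - 99b**2 - 63b + 510 = (-3b**2 - 27b - 177)(-b**3 + 8b**2 - 21b + 20) + (810b**2 - 3240b + 4050)
  -b**3 + 8b**2 - 21b + 20 = (-(1/810)b + 2/405)(810b**2 - 3240b + 4050) + (0)
Last nonzero remainder: 810b**2 - 3240b + 4050. Dividing through by 810 gives the monic gcd b**2 - 4b + 5.

5 - 4b + b**2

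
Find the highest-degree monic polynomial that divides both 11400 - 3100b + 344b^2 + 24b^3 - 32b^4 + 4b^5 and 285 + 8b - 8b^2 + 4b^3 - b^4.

-95 + 29b - 7b^2 + b^3

By polynomial division,
  4b^5 - 32b^4 + 24b^3 + 344b^2 - 3100b + 11400 = (-4b + 16)(-b^4 + 4b^3 - 8b^2 + 8b + 285) + (-72b^3 + 504b^2 - 2088b + 6840)
  -b^4 + 4b^3 - 8b^2 + 8b + 285 = ((1/72)b + 1/24)(-72b^3 + 504b^2 - 2088b + 6840) + (0)
Last nonzero remainder: -72b^3 + 504b^2 - 2088b + 6840. Dividing through by -72 gives the monic gcd b^3 - 7b^2 + 29b - 95.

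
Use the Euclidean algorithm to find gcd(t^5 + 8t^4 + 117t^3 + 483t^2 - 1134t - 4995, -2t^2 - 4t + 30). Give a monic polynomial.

By polynomial division,
  t^5 + 8t^4 + 117t^3 + 483t^2 - 1134t - 4995 = (-(1/2)t^3 - 3t^2 - 60t - 333/2)(-2t^2 - 4t + 30) + (0)
Last nonzero remainder: -2t^2 - 4t + 30. Dividing through by -2 gives the monic gcd t^2 + 2t - 15.

t^2 + 2t - 15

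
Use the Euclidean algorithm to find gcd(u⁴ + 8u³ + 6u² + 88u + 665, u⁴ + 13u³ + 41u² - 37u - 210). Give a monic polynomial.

By polynomial division,
  u⁴ + 8u³ + 6u² + 88u + 665 = (u⁴ + 13u³ + 41u² - 37u - 210) + (-5u³ - 35u² + 125u + 875)
  u⁴ + 13u³ + 41u² - 37u - 210 = (-(1/5)u - 6/5)(-5u³ - 35u² + 125u + 875) + (24u² + 288u + 840)
  -5u³ - 35u² + 125u + 875 = (-(5/24)u + 25/24)(24u² + 288u + 840) + (0)
Last nonzero remainder: 24u² + 288u + 840. Dividing through by 24 gives the monic gcd u² + 12u + 35.

u² + 12u + 35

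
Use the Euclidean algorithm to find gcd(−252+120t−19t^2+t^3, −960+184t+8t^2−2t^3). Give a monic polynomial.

Repeated division with remainder:
  t^3−19t^2+120t−252 = (−1/2)(−2t^3+8t^2+184t−960) + (−15t^2+212t−732)
  −2t^3+8t^2+184t−960 = ((2/15)t+304/225)(−15t^2+212t−732) + (−(1088/225)t+2176/75)
  −15t^2+212t−732 = ((3375/1088)t−13725/544)(−(1088/225)t+2176/75) + (0)
Last nonzero remainder: −(1088/225)t+2176/75. Dividing through by −1088/225 gives the monic gcd t−6.

−6+t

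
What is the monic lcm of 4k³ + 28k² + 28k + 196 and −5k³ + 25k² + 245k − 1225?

k⁵ − 5k⁴ − 42k³ + 210k² − 343k + 1715

Euclidean algorithm in ℚ[k]:
  4k³ + 28k² + 28k + 196 = (−4/5)(−5k³ + 25k² + 245k − 1225) + (48k² + 224k − 784)
  −5k³ + 25k² + 245k − 1225 = (−(5/48)k + 145/144)(48k² + 224k − 784) + (−(560/9)k − 3920/9)
  48k² + 224k − 784 = (−(27/35)k + 9/5)(−(560/9)k − 3920/9) + (0)
Last nonzero remainder: −(560/9)k − 3920/9. Dividing through by −560/9 gives the monic gcd k + 7.
Then lcm(f, g) = f·g / gcd(f, g); expanding and making the result monic gives the answer.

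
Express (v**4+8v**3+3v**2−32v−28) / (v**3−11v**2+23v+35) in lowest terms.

Apply the Euclidean algorithm:
  v**4+8v**3+3v**2−32v−28 = (v+19)(v**3−11v**2+23v+35) + (189v**2−504v−693)
  v**3−11v**2+23v+35 = ((1/189)v−25/567)(189v**2−504v−693) + ((40/9)v+40/9)
  189v**2−504v−693 = ((1701/40)v−6237/40)((40/9)v+40/9) + (0)
Last nonzero remainder: (40/9)v+40/9. Dividing through by 40/9 gives the monic gcd v+1.
Cancel v+1 from numerator and denominator to get the reduced form.

(v**3+7v**2−4v−28)/(v**2−12v+35)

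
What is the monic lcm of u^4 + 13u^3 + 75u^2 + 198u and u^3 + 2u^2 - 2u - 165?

u^5 + 8u^4 + 10u^3 - 177u^2 - 990u

Euclidean algorithm in ℚ[u]:
  u^4 + 13u^3 + 75u^2 + 198u = (u + 11)(u^3 + 2u^2 - 2u - 165) + (55u^2 + 385u + 1815)
  u^3 + 2u^2 - 2u - 165 = ((1/55)u - 1/11)(55u^2 + 385u + 1815) + (0)
Last nonzero remainder: 55u^2 + 385u + 1815. Dividing through by 55 gives the monic gcd u^2 + 7u + 33.
Then lcm(f, g) = f·g / gcd(f, g); expanding and making the result monic gives the answer.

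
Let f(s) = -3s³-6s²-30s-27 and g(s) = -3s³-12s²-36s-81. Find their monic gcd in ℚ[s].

Apply the Euclidean algorithm:
  -3s³-6s²-30s-27 = (-3s³-12s²-36s-81) + (6s²+6s+54)
  -3s³-12s²-36s-81 = (-(1/2)s-3/2)(6s²+6s+54) + (0)
Last nonzero remainder: 6s²+6s+54. Dividing through by 6 gives the monic gcd s²+s+9.

s²+s+9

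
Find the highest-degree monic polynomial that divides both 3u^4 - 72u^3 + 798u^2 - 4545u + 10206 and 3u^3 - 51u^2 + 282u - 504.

u^2 - 13u + 42

By polynomial division,
  3u^4 - 72u^3 + 798u^2 - 4545u + 10206 = (u - 7)(3u^3 - 51u^2 + 282u - 504) + (159u^2 - 2067u + 6678)
  3u^3 - 51u^2 + 282u - 504 = ((1/53)u - 4/53)(159u^2 - 2067u + 6678) + (0)
Last nonzero remainder: 159u^2 - 2067u + 6678. Dividing through by 159 gives the monic gcd u^2 - 13u + 42.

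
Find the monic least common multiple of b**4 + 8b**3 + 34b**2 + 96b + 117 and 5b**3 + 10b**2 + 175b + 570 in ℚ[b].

b**6 + 7b**5 + 64b**4 + 366b**3 + 1313b**2 + 3531b + 4446

By polynomial division,
  b**4 + 8b**3 + 34b**2 + 96b + 117 = ((1/5)b + 6/5)(5b**3 + 10b**2 + 175b + 570) + (−13b**2 − 228b − 567)
  5b**3 + 10b**2 + 175b + 570 = (−(5/13)b + 1010/169)(−13b**2 − 228b − 567) + ((223000/169)b + 669000/169)
  −13b**2 − 228b − 567 = (−(2197/223000)b − 31941/223000)((223000/169)b + 669000/169) + (0)
Last nonzero remainder: (223000/169)b + 669000/169. Dividing through by 223000/169 gives the monic gcd b + 3.
Then lcm(f, g) = f·g / gcd(f, g); expanding and making the result monic gives the answer.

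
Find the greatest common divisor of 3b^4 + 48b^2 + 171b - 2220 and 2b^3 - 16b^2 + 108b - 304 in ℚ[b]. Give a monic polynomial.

b - 4

Apply the Euclidean algorithm:
  3b^4 + 48b^2 + 171b - 2220 = ((3/2)b + 12)(2b^3 - 16b^2 + 108b - 304) + (78b^2 - 669b + 1428)
  2b^3 - 16b^2 + 108b - 304 = ((1/39)b + 5/338)(78b^2 - 669b + 1428) + ((27473/338)b - 54946/169)
  78b^2 - 669b + 1428 = ((26364/27473)b - 120666/27473)((27473/338)b - 54946/169) + (0)
Last nonzero remainder: (27473/338)b - 54946/169. Dividing through by 27473/338 gives the monic gcd b - 4.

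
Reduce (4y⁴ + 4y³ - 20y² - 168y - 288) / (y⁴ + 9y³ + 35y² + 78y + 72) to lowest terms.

(4y - 16)/(y + 4)

Repeated division with remainder:
  4y⁴ + 4y³ - 20y² - 168y - 288 = (4)(y⁴ + 9y³ + 35y² + 78y + 72) + (-32y³ - 160y² - 480y - 576)
  y⁴ + 9y³ + 35y² + 78y + 72 = (-(1/32)y - 1/8)(-32y³ - 160y² - 480y - 576) + (0)
Last nonzero remainder: -32y³ - 160y² - 480y - 576. Dividing through by -32 gives the monic gcd y³ + 5y² + 15y + 18.
Cancel y³ + 5y² + 15y + 18 from numerator and denominator to get the reduced form.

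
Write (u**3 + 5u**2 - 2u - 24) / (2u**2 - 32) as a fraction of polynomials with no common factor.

(u**2 + u - 6)/(2u - 8)

By polynomial division,
  u**3 + 5u**2 - 2u - 24 = ((1/2)u + 5/2)(2u**2 - 32) + (14u + 56)
  2u**2 - 32 = ((1/7)u - 4/7)(14u + 56) + (0)
Last nonzero remainder: 14u + 56. Dividing through by 14 gives the monic gcd u + 4.
Cancel u + 4 from numerator and denominator to get the reduced form.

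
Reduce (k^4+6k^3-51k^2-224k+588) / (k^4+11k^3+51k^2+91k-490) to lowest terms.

(k^2+k-42)/(k^2+6k+35)

By polynomial division,
  k^4+6k^3-51k^2-224k+588 = (k^4+11k^3+51k^2+91k-490) + (-5k^3-102k^2-315k+1078)
  k^4+11k^3+51k^2+91k-490 = (-(1/5)k+47/25)(-5k^3-102k^2-315k+1078) + ((4494/25)k^2+(4494/5)k-62916/25)
  -5k^3-102k^2-315k+1078 = (-(125/4494)k-275/642)((4494/25)k^2+(4494/5)k-62916/25) + (0)
Last nonzero remainder: (4494/25)k^2+(4494/5)k-62916/25. Dividing through by 4494/25 gives the monic gcd k^2+5k-14.
Cancel k^2+5k-14 from numerator and denominator to get the reduced form.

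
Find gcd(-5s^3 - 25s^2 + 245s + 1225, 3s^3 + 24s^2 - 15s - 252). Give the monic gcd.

s + 7

Repeated division with remainder:
  -5s^3 - 25s^2 + 245s + 1225 = (-5/3)(3s^3 + 24s^2 - 15s - 252) + (15s^2 + 220s + 805)
  3s^3 + 24s^2 - 15s - 252 = ((1/5)s - 4/3)(15s^2 + 220s + 805) + ((352/3)s + 2464/3)
  15s^2 + 220s + 805 = ((45/352)s + 345/352)((352/3)s + 2464/3) + (0)
Last nonzero remainder: (352/3)s + 2464/3. Dividing through by 352/3 gives the monic gcd s + 7.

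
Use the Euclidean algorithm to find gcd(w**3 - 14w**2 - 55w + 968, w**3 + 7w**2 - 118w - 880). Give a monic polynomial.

w**2 - 3w - 88

Euclidean algorithm in ℚ[w]:
  w**3 - 14w**2 - 55w + 968 = (w**3 + 7w**2 - 118w - 880) + (-21w**2 + 63w + 1848)
  w**3 + 7w**2 - 118w - 880 = (-(1/21)w - 10/21)(-21w**2 + 63w + 1848) + (0)
Last nonzero remainder: -21w**2 + 63w + 1848. Dividing through by -21 gives the monic gcd w**2 - 3w - 88.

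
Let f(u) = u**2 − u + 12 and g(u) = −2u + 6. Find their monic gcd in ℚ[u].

1

By polynomial division,
  u**2 − u + 12 = (−(1/2)u − 1)(−2u + 6) + (18)
  −2u + 6 = (−(1/9)u + 1/3)(18) + (0)
The last nonzero remainder is the constant 18, so the polynomials are coprime and gcd = 1.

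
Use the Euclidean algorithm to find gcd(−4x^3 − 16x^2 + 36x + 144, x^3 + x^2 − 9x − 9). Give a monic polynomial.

x^2 − 9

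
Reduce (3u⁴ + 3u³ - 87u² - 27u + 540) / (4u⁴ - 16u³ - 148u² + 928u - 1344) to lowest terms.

(3u² + 24u + 45)/(4u² + 12u - 112)

Apply the Euclidean algorithm:
  3u⁴ + 3u³ - 87u² - 27u + 540 = (3/4)(4u⁴ - 16u³ - 148u² + 928u - 1344) + (15u³ + 24u² - 723u + 1548)
  4u⁴ - 16u³ - 148u² + 928u - 1344 = ((4/15)u - 112/75)(15u³ + 24u² - 723u + 1548) + ((2016/25)u² - (14112/25)u + 24192/25)
  15u³ + 24u² - 723u + 1548 = ((125/672)u + 1075/672)((2016/25)u² - (14112/25)u + 24192/25) + (0)
Last nonzero remainder: (2016/25)u² - (14112/25)u + 24192/25. Dividing through by 2016/25 gives the monic gcd u² - 7u + 12.
Cancel u² - 7u + 12 from numerator and denominator to get the reduced form.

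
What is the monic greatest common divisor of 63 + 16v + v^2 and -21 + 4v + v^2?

7 + v

Repeated division with remainder:
  v^2 + 16v + 63 = (v^2 + 4v - 21) + (12v + 84)
  v^2 + 4v - 21 = ((1/12)v - 1/4)(12v + 84) + (0)
Last nonzero remainder: 12v + 84. Dividing through by 12 gives the monic gcd v + 7.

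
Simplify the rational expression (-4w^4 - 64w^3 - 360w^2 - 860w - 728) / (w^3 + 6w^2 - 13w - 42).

By polynomial division,
  -4w^4 - 64w^3 - 360w^2 - 860w - 728 = (-4w - 40)(w^3 + 6w^2 - 13w - 42) + (-172w^2 - 1548w - 2408)
  w^3 + 6w^2 - 13w - 42 = (-(1/172)w + 3/172)(-172w^2 - 1548w - 2408) + (0)
Last nonzero remainder: -172w^2 - 1548w - 2408. Dividing through by -172 gives the monic gcd w^2 + 9w + 14.
Cancel w^2 + 9w + 14 from numerator and denominator to get the reduced form.

(-4w^2 - 28w - 52)/(w - 3)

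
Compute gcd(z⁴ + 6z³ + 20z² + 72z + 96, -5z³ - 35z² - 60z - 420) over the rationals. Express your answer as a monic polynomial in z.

z² + 12

Repeated division with remainder:
  z⁴ + 6z³ + 20z² + 72z + 96 = (-(1/5)z + 1/5)(-5z³ - 35z² - 60z - 420) + (15z² + 180)
  -5z³ - 35z² - 60z - 420 = (-(1/3)z - 7/3)(15z² + 180) + (0)
Last nonzero remainder: 15z² + 180. Dividing through by 15 gives the monic gcd z² + 12.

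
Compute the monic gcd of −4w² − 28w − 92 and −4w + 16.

1

Repeated division with remainder:
  −4w² − 28w − 92 = (w + 11)(−4w + 16) + (−268)
  −4w + 16 = ((1/67)w − 4/67)(−268) + (0)
The last nonzero remainder is the constant −268, so the polynomials are coprime and gcd = 1.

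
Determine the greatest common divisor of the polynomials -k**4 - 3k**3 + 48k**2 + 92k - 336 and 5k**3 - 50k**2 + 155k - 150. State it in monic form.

k - 2

By polynomial division,
  -k**4 - 3k**3 + 48k**2 + 92k - 336 = (-(1/5)k - 13/5)(5k**3 - 50k**2 + 155k - 150) + (-51k**2 + 465k - 726)
  5k**3 - 50k**2 + 155k - 150 = (-(5/51)k + 25/289)(-51k**2 + 465k - 726) + ((12600/289)k - 25200/289)
  -51k**2 + 465k - 726 = (-(4913/4200)k + 34969/4200)((12600/289)k - 25200/289) + (0)
Last nonzero remainder: (12600/289)k - 25200/289. Dividing through by 12600/289 gives the monic gcd k - 2.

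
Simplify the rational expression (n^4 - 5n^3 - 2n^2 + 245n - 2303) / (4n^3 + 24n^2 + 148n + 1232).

(n^3 - 12n^2 + 82n - 329)/(4n^2 - 4n + 176)

Repeated division with remainder:
  n^4 - 5n^3 - 2n^2 + 245n - 2303 = ((1/4)n - 11/4)(4n^3 + 24n^2 + 148n + 1232) + (27n^2 + 344n + 1085)
  4n^3 + 24n^2 + 148n + 1232 = ((4/27)n - 728/729)(27n^2 + 344n + 1085) + ((241144/729)n + 1688008/729)
  27n^2 + 344n + 1085 = ((19683/241144)n + 112995/241144)((241144/729)n + 1688008/729) + (0)
Last nonzero remainder: (241144/729)n + 1688008/729. Dividing through by 241144/729 gives the monic gcd n + 7.
Cancel n + 7 from numerator and denominator to get the reduced form.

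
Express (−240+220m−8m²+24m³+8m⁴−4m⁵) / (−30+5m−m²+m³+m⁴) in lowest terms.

(−16+20m−4m²)/(−2+m)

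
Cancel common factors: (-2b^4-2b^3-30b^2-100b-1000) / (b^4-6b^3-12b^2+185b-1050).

(-2b^2-12b-40)/(b^2-b-42)

By polynomial division,
  -2b^4-2b^3-30b^2-100b-1000 = (-2)(b^4-6b^3-12b^2+185b-1050) + (-14b^3-54b^2+270b-3100)
  b^4-6b^3-12b^2+185b-1050 = (-(1/14)b+69/98)(-14b^3-54b^2+270b-3100) + ((2220/49)b^2-(11100/49)b+55500/49)
  -14b^3-54b^2+270b-3100 = (-(343/1110)b-1519/555)((2220/49)b^2-(11100/49)b+55500/49) + (0)
Last nonzero remainder: (2220/49)b^2-(11100/49)b+55500/49. Dividing through by 2220/49 gives the monic gcd b^2-5b+25.
Cancel b^2-5b+25 from numerator and denominator to get the reduced form.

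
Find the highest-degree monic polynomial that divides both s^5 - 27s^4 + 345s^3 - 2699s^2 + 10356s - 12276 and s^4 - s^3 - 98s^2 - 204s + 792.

By polynomial division,
  s^5 - 27s^4 + 345s^3 - 2699s^2 + 10356s - 12276 = (s - 26)(s^4 - s^3 - 98s^2 - 204s + 792) + (417s^3 - 5043s^2 + 4260s + 8316)
  s^4 - s^3 - 98s^2 - 204s + 792 = ((1/417)s + 514/19321)(417s^3 - 5043s^2 + 4260s + 8316) + ((501264/19321)s^2 - (6516432/19321)s + 11027808/19321)
  417s^3 - 5043s^2 + 4260s + 8316 = ((2685619/167088)s + 405741/27848)((501264/19321)s^2 - (6516432/19321)s + 11027808/19321) + (0)
Last nonzero remainder: (501264/19321)s^2 - (6516432/19321)s + 11027808/19321. Dividing through by 501264/19321 gives the monic gcd s^2 - 13s + 22.

s^2 - 13s + 22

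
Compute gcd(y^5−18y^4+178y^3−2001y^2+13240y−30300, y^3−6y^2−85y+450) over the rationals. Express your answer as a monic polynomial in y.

y^2−15y+50

Repeated division with remainder:
  y^5−18y^4+178y^3−2001y^2+13240y−30300 = (y^2−12y+191)(y^3−6y^2−85y+450) + (−2325y^2+34875y−116250)
  y^3−6y^2−85y+450 = (−(1/2325)y−3/775)(−2325y^2+34875y−116250) + (0)
Last nonzero remainder: −2325y^2+34875y−116250. Dividing through by −2325 gives the monic gcd y^2−15y+50.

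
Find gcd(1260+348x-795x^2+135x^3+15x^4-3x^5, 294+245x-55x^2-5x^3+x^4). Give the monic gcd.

-42-41x+2x^2+x^3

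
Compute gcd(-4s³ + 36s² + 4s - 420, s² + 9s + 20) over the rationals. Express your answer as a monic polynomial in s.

Repeated division with remainder:
  -4s³ + 36s² + 4s - 420 = (-4s + 72)(s² + 9s + 20) + (-564s - 1860)
  s² + 9s + 20 = (-(1/564)s - 67/6627)(-564s - 1860) + (2640/2209)
  -564s - 1860 = (-(103823/220)s - 68479/44)(2640/2209) + (0)
The last nonzero remainder is the constant 2640/2209, so the polynomials are coprime and gcd = 1.

1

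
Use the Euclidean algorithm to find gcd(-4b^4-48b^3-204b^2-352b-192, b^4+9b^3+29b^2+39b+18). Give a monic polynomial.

By polynomial division,
  -4b^4-48b^3-204b^2-352b-192 = (-4)(b^4+9b^3+29b^2+39b+18) + (-12b^3-88b^2-196b-120)
  b^4+9b^3+29b^2+39b+18 = (-(1/12)b-5/36)(-12b^3-88b^2-196b-120) + ((4/9)b^2+(16/9)b+4/3)
  -12b^3-88b^2-196b-120 = (-27b-90)((4/9)b^2+(16/9)b+4/3) + (0)
Last nonzero remainder: (4/9)b^2+(16/9)b+4/3. Dividing through by 4/9 gives the monic gcd b^2+4b+3.

b^2+4b+3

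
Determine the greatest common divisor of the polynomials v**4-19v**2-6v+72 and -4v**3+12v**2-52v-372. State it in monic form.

v+3

Apply the Euclidean algorithm:
  v**4-19v**2-6v+72 = (-(1/4)v-3/4)(-4v**3+12v**2-52v-372) + (-23v**2-138v-207)
  -4v**3+12v**2-52v-372 = ((4/23)v-36/23)(-23v**2-138v-207) + (-232v-696)
  -23v**2-138v-207 = ((23/232)v+69/232)(-232v-696) + (0)
Last nonzero remainder: -232v-696. Dividing through by -232 gives the monic gcd v+3.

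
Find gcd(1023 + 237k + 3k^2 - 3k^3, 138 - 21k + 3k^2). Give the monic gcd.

1

Repeated division with remainder:
  -3k^3 + 3k^2 + 237k + 1023 = (-k - 6)(3k^2 - 21k + 138) + (249k + 1851)
  3k^2 - 21k + 138 = ((1/83)k - 1198/6889)(249k + 1851) + (3168180/6889)
  249k + 1851 = ((571787/1056060)k + 4250513/1056060)(3168180/6889) + (0)
The last nonzero remainder is the constant 3168180/6889, so the polynomials are coprime and gcd = 1.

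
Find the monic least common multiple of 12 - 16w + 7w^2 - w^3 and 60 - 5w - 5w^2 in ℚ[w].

-48 + 52w - 12w^2 - 3w^3 + w^4

By polynomial division,
  -w^3 + 7w^2 - 16w + 12 = ((1/5)w - 8/5)(-5w^2 - 5w + 60) + (-36w + 108)
  -5w^2 - 5w + 60 = ((5/36)w + 5/9)(-36w + 108) + (0)
Last nonzero remainder: -36w + 108. Dividing through by -36 gives the monic gcd w - 3.
Then lcm(f, g) = f·g / gcd(f, g); expanding and making the result monic gives the answer.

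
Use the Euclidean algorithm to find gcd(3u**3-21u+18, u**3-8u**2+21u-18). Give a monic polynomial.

By polynomial division,
  3u**3-21u+18 = (3)(u**3-8u**2+21u-18) + (24u**2-84u+72)
  u**3-8u**2+21u-18 = ((1/24)u-3/16)(24u**2-84u+72) + ((9/4)u-9/2)
  24u**2-84u+72 = ((32/3)u-16)((9/4)u-9/2) + (0)
Last nonzero remainder: (9/4)u-9/2. Dividing through by 9/4 gives the monic gcd u-2.

u-2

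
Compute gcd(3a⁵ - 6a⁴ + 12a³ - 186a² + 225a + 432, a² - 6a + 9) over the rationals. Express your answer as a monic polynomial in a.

Apply the Euclidean algorithm:
  3a⁵ - 6a⁴ + 12a³ - 186a² + 225a + 432 = (3a³ + 12a² + 57a + 48)(a² - 6a + 9) + (0)
The last nonzero remainder a² - 6a + 9 is already monic.

a² - 6a + 9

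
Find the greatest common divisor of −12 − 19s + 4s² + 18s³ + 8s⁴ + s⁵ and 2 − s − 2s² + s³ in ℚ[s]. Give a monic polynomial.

−1 + s²

Apply the Euclidean algorithm:
  s⁵ + 8s⁴ + 18s³ + 4s² − 19s − 12 = (s² + 10s + 39)(s³ − 2s² − s + 2) + (90s² − 90)
  s³ − 2s² − s + 2 = ((1/90)s − 1/45)(90s² − 90) + (0)
Last nonzero remainder: 90s² − 90. Dividing through by 90 gives the monic gcd s² − 1.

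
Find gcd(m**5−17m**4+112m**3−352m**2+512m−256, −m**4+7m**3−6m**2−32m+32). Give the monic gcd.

Repeated division with remainder:
  m**5−17m**4+112m**3−352m**2+512m−256 = (−m+10)(−m**4+7m**3−6m**2−32m+32) + (36m**3−324m**2+864m−576)
  −m**4+7m**3−6m**2−32m+32 = (−(1/36)m−1/18)(36m**3−324m**2+864m−576) + (0)
Last nonzero remainder: 36m**3−324m**2+864m−576. Dividing through by 36 gives the monic gcd m**3−9m**2+24m−16.

m**3−9m**2+24m−16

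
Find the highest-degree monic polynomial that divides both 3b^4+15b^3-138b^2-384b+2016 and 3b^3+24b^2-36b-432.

By polynomial division,
  3b^4+15b^3-138b^2-384b+2016 = (b-3)(3b^3+24b^2-36b-432) + (-30b^2-60b+720)
  3b^3+24b^2-36b-432 = (-(1/10)b-3/5)(-30b^2-60b+720) + (0)
Last nonzero remainder: -30b^2-60b+720. Dividing through by -30 gives the monic gcd b^2+2b-24.

b^2+2b-24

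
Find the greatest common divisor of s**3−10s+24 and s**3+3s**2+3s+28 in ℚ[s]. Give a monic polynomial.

s+4

Euclidean algorithm in ℚ[s]:
  s**3−10s+24 = (s**3+3s**2+3s+28) + (−3s**2−13s−4)
  s**3+3s**2+3s+28 = (−(1/3)s+4/9)(−3s**2−13s−4) + ((67/9)s+268/9)
  −3s**2−13s−4 = (−(27/67)s−9/67)((67/9)s+268/9) + (0)
Last nonzero remainder: (67/9)s+268/9. Dividing through by 67/9 gives the monic gcd s+4.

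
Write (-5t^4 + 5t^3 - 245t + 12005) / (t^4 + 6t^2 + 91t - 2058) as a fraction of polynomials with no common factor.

By polynomial division,
  -5t^4 + 5t^3 - 245t + 12005 = (-5)(t^4 + 6t^2 + 91t - 2058) + (5t^3 + 30t^2 + 210t + 1715)
  t^4 + 6t^2 + 91t - 2058 = ((1/5)t - 6/5)(5t^3 + 30t^2 + 210t + 1715) + (0)
Last nonzero remainder: 5t^3 + 30t^2 + 210t + 1715. Dividing through by 5 gives the monic gcd t^3 + 6t^2 + 42t + 343.
Cancel t^3 + 6t^2 + 42t + 343 from numerator and denominator to get the reduced form.

(-5t + 35)/(t - 6)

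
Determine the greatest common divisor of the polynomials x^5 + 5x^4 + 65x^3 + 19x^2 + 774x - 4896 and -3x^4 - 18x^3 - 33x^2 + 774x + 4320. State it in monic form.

x^2 + 7x + 48

Apply the Euclidean algorithm:
  x^5 + 5x^4 + 65x^3 + 19x^2 + 774x - 4896 = (-(1/3)x + 1/3)(-3x^4 - 18x^3 - 33x^2 + 774x + 4320) + (60x^3 + 288x^2 + 1956x - 6336)
  -3x^4 - 18x^3 - 33x^2 + 774x + 4320 = (-(1/20)x - 3/50)(60x^3 + 288x^2 + 1956x - 6336) + ((2052/25)x^2 + (14364/25)x + 98496/25)
  60x^3 + 288x^2 + 1956x - 6336 = ((125/171)x - 275/171)((2052/25)x^2 + (14364/25)x + 98496/25) + (0)
Last nonzero remainder: (2052/25)x^2 + (14364/25)x + 98496/25. Dividing through by 2052/25 gives the monic gcd x^2 + 7x + 48.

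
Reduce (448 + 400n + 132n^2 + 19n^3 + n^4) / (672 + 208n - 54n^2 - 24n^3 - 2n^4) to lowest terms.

(-4 - n)/(-6 + 2n)

By polynomial division,
  n^4 + 19n^3 + 132n^2 + 400n + 448 = (-1/2)(-2n^4 - 24n^3 - 54n^2 + 208n + 672) + (7n^3 + 105n^2 + 504n + 784)
  -2n^4 - 24n^3 - 54n^2 + 208n + 672 = (-(2/7)n + 6/7)(7n^3 + 105n^2 + 504n + 784) + (0)
Last nonzero remainder: 7n^3 + 105n^2 + 504n + 784. Dividing through by 7 gives the monic gcd n^3 + 15n^2 + 72n + 112.
Cancel n^3 + 15n^2 + 72n + 112 from numerator and denominator to get the reduced form.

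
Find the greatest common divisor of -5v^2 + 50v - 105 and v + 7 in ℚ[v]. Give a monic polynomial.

1

Apply the Euclidean algorithm:
  -5v^2 + 50v - 105 = (-5v + 85)(v + 7) + (-700)
  v + 7 = (-(1/700)v - 1/100)(-700) + (0)
The last nonzero remainder is the constant -700, so the polynomials are coprime and gcd = 1.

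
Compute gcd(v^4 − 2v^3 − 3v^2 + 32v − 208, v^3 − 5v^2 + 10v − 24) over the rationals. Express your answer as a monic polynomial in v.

v − 4

Repeated division with remainder:
  v^4 − 2v^3 − 3v^2 + 32v − 208 = (v + 3)(v^3 − 5v^2 + 10v − 24) + (2v^2 + 26v − 136)
  v^3 − 5v^2 + 10v − 24 = ((1/2)v − 9)(2v^2 + 26v − 136) + (312v − 1248)
  2v^2 + 26v − 136 = ((1/156)v + 17/156)(312v − 1248) + (0)
Last nonzero remainder: 312v − 1248. Dividing through by 312 gives the monic gcd v − 4.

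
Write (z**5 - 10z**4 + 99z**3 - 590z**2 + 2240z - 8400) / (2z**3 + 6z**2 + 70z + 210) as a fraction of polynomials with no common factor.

(z**3 - 10z**2 + 64z - 240)/(2z + 6)

By polynomial division,
  z**5 - 10z**4 + 99z**3 - 590z**2 + 2240z - 8400 = ((1/2)z**2 - (13/2)z + 103/2)(2z**3 + 6z**2 + 70z + 210) + (-549z**2 - 19215)
  2z**3 + 6z**2 + 70z + 210 = (-(2/549)z - 2/183)(-549z**2 - 19215) + (0)
Last nonzero remainder: -549z**2 - 19215. Dividing through by -549 gives the monic gcd z**2 + 35.
Cancel z**2 + 35 from numerator and denominator to get the reduced form.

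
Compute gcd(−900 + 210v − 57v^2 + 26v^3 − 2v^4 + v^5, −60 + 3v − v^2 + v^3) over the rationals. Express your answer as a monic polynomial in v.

15 + 3v + v^2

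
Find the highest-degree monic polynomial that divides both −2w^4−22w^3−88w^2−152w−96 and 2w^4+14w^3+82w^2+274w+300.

w^2+5w+6

Repeated division with remainder:
  −2w^4−22w^3−88w^2−152w−96 = (−1)(2w^4+14w^3+82w^2+274w+300) + (−8w^3−6w^2+122w+204)
  2w^4+14w^3+82w^2+274w+300 = (−(1/4)w−25/16)(−8w^3−6w^2+122w+204) + ((825/8)w^2+(4125/8)w+2475/4)
  −8w^3−6w^2+122w+204 = (−(64/825)w+272/825)((825/8)w^2+(4125/8)w+2475/4) + (0)
Last nonzero remainder: (825/8)w^2+(4125/8)w+2475/4. Dividing through by 825/8 gives the monic gcd w^2+5w+6.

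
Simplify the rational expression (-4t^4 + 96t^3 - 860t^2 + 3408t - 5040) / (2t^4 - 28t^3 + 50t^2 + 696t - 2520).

(-2t + 10)/(t + 5)

Apply the Euclidean algorithm:
  -4t^4 + 96t^3 - 860t^2 + 3408t - 5040 = (-2)(2t^4 - 28t^3 + 50t^2 + 696t - 2520) + (40t^3 - 760t^2 + 4800t - 10080)
  2t^4 - 28t^3 + 50t^2 + 696t - 2520 = ((1/20)t + 1/4)(40t^3 - 760t^2 + 4800t - 10080) + (0)
Last nonzero remainder: 40t^3 - 760t^2 + 4800t - 10080. Dividing through by 40 gives the monic gcd t^3 - 19t^2 + 120t - 252.
Cancel t^3 - 19t^2 + 120t - 252 from numerator and denominator to get the reduced form.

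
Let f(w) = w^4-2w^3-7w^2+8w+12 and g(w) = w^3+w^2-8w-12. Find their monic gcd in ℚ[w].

By polynomial division,
  w^4-2w^3-7w^2+8w+12 = (w-3)(w^3+w^2-8w-12) + (4w^2-4w-24)
  w^3+w^2-8w-12 = ((1/4)w+1/2)(4w^2-4w-24) + (0)
Last nonzero remainder: 4w^2-4w-24. Dividing through by 4 gives the monic gcd w^2-w-6.

w^2-w-6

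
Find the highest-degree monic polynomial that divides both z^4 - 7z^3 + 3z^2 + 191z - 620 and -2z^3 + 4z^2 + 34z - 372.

z^2 - 8z + 31

Apply the Euclidean algorithm:
  z^4 - 7z^3 + 3z^2 + 191z - 620 = (-(1/2)z + 5/2)(-2z^3 + 4z^2 + 34z - 372) + (10z^2 - 80z + 310)
  -2z^3 + 4z^2 + 34z - 372 = (-(1/5)z - 6/5)(10z^2 - 80z + 310) + (0)
Last nonzero remainder: 10z^2 - 80z + 310. Dividing through by 10 gives the monic gcd z^2 - 8z + 31.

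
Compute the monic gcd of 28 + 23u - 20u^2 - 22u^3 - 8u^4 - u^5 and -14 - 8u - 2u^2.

By polynomial division,
  -u^5 - 8u^4 - 22u^3 - 20u^2 + 23u + 28 = ((1/2)u^3 + 2u^2 - (1/2)u - 2)(-2u^2 - 8u - 14) + (0)
Last nonzero remainder: -2u^2 - 8u - 14. Dividing through by -2 gives the monic gcd u^2 + 4u + 7.

7 + 4u + u^2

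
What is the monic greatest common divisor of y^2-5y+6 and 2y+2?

1

Apply the Euclidean algorithm:
  y^2-5y+6 = ((1/2)y-3)(2y+2) + (12)
  2y+2 = ((1/6)y+1/6)(12) + (0)
The last nonzero remainder is the constant 12, so the polynomials are coprime and gcd = 1.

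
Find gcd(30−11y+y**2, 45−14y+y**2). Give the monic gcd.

Euclidean algorithm in ℚ[y]:
  y**2−11y+30 = (y**2−14y+45) + (3y−15)
  y**2−14y+45 = ((1/3)y−3)(3y−15) + (0)
Last nonzero remainder: 3y−15. Dividing through by 3 gives the monic gcd y−5.

−5+y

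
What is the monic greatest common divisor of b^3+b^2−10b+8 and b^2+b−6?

b−2

Repeated division with remainder:
  b^3+b^2−10b+8 = (b)(b^2+b−6) + (−4b+8)
  b^2+b−6 = (−(1/4)b−3/4)(−4b+8) + (0)
Last nonzero remainder: −4b+8. Dividing through by −4 gives the monic gcd b−2.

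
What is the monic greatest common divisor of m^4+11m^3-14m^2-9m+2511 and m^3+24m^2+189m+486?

By polynomial division,
  m^4+11m^3-14m^2-9m+2511 = (m-13)(m^3+24m^2+189m+486) + (109m^2+1962m+8829)
  m^3+24m^2+189m+486 = ((1/109)m+6/109)(109m^2+1962m+8829) + (0)
Last nonzero remainder: 109m^2+1962m+8829. Dividing through by 109 gives the monic gcd m^2+18m+81.

m^2+18m+81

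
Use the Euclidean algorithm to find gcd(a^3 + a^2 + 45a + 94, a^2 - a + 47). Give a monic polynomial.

a^2 - a + 47

Apply the Euclidean algorithm:
  a^3 + a^2 + 45a + 94 = (a + 2)(a^2 - a + 47) + (0)
The last nonzero remainder a^2 - a + 47 is already monic.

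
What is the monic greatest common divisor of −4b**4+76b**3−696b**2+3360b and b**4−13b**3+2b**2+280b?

b**2−10b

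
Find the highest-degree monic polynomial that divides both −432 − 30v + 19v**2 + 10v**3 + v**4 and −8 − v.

8 + v

Euclidean algorithm in ℚ[v]:
  v**4 + 10v**3 + 19v**2 − 30v − 432 = (−v**3 − 2v**2 − 3v + 54)(−v − 8) + (0)
Last nonzero remainder: −v − 8. Dividing through by −1 gives the monic gcd v + 8.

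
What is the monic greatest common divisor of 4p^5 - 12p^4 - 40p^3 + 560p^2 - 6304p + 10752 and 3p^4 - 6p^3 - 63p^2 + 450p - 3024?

p^2 + p - 42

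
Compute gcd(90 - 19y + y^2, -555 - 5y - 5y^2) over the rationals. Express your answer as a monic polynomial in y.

1

Euclidean algorithm in ℚ[y]:
  y^2 - 19y + 90 = (-1/5)(-5y^2 - 5y - 555) + (-20y - 21)
  -5y^2 - 5y - 555 = ((1/4)y - 1/80)(-20y - 21) + (-44421/80)
  -20y - 21 = ((1600/44421)y + 560/14807)(-44421/80) + (0)
The last nonzero remainder is the constant -44421/80, so the polynomials are coprime and gcd = 1.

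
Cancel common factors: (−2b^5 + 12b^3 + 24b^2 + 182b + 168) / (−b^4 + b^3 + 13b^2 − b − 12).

Apply the Euclidean algorithm:
  −2b^5 + 12b^3 + 24b^2 + 182b + 168 = (2b + 2)(−b^4 + b^3 + 13b^2 − b − 12) + (−16b^3 + 208b + 192)
  −b^4 + b^3 + 13b^2 − b − 12 = ((1/16)b − 1/16)(−16b^3 + 208b + 192) + (0)
Last nonzero remainder: −16b^3 + 208b + 192. Dividing through by −16 gives the monic gcd b^3 − 13b − 12.
Cancel b^3 − 13b − 12 from numerator and denominator to get the reduced form.

(2b^2 + 14)/(b − 1)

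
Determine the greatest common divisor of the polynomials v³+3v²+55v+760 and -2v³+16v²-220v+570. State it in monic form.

v²-5v+95

Repeated division with remainder:
  v³+3v²+55v+760 = (-1/2)(-2v³+16v²-220v+570) + (11v²-55v+1045)
  -2v³+16v²-220v+570 = (-(2/11)v+6/11)(11v²-55v+1045) + (0)
Last nonzero remainder: 11v²-55v+1045. Dividing through by 11 gives the monic gcd v²-5v+95.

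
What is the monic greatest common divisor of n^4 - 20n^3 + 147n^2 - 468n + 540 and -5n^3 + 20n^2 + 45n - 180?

n - 3

Repeated division with remainder:
  n^4 - 20n^3 + 147n^2 - 468n + 540 = (-(1/5)n + 16/5)(-5n^3 + 20n^2 + 45n - 180) + (92n^2 - 648n + 1116)
  -5n^3 + 20n^2 + 45n - 180 = (-(5/92)n - 175/1058)(92n^2 - 648n + 1116) + (-(810/529)n + 2430/529)
  92n^2 - 648n + 1116 = (-(24334/405)n + 32798/135)(-(810/529)n + 2430/529) + (0)
Last nonzero remainder: -(810/529)n + 2430/529. Dividing through by -810/529 gives the monic gcd n - 3.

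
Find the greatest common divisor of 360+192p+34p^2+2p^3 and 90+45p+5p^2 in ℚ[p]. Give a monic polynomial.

Apply the Euclidean algorithm:
  2p^3+34p^2+192p+360 = ((2/5)p+16/5)(5p^2+45p+90) + (12p+72)
  5p^2+45p+90 = ((5/12)p+5/4)(12p+72) + (0)
Last nonzero remainder: 12p+72. Dividing through by 12 gives the monic gcd p+6.

6+p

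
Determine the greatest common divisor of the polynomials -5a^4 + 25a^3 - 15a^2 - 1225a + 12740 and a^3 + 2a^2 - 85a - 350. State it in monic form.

a + 7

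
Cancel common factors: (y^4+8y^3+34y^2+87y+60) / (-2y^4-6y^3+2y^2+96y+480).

(-y-1)/(2y-8)

Apply the Euclidean algorithm:
  y^4+8y^3+34y^2+87y+60 = (-1/2)(-2y^4-6y^3+2y^2+96y+480) + (5y^3+35y^2+135y+300)
  -2y^4-6y^3+2y^2+96y+480 = (-(2/5)y+8/5)(5y^3+35y^2+135y+300) + (0)
Last nonzero remainder: 5y^3+35y^2+135y+300. Dividing through by 5 gives the monic gcd y^3+7y^2+27y+60.
Cancel y^3+7y^2+27y+60 from numerator and denominator to get the reduced form.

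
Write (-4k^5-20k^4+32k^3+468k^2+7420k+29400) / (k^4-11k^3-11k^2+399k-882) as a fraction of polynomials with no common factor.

Apply the Euclidean algorithm:
  -4k^5-20k^4+32k^3+468k^2+7420k+29400 = (-4k-64)(k^4-11k^3-11k^2+399k-882) + (-716k^3+1360k^2+29428k-27048)
  k^4-11k^3-11k^2+399k-882 = (-(1/716)k+1629/128164)(-716k^3+1360k^2+29428k-27048) + ((410592/32041)k^2-(410592/32041)k-17244864/32041)
  -716k^3+1360k^2+29428k-27048 = (-(5735339/102648)k+736943/14664)((410592/32041)k^2-(410592/32041)k-17244864/32041) + (0)
Last nonzero remainder: (410592/32041)k^2-(410592/32041)k-17244864/32041. Dividing through by 410592/32041 gives the monic gcd k^2-k-42.
Cancel k^2-k-42 from numerator and denominator to get the reduced form.

(-4k^3-24k^2-160k-700)/(k^2-10k+21)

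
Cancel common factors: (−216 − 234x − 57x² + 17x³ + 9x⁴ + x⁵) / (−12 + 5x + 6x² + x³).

Euclidean algorithm in ℚ[x]:
  x⁵ + 9x⁴ + 17x³ − 57x² − 234x − 216 = (x² + 3x − 6)(x³ + 6x² + 5x − 12) + (−24x² − 168x − 288)
  x³ + 6x² + 5x − 12 = (−(1/24)x + 1/24)(−24x² − 168x − 288) + (0)
Last nonzero remainder: −24x² − 168x − 288. Dividing through by −24 gives the monic gcd x² + 7x + 12.
Cancel x² + 7x + 12 from numerator and denominator to get the reduced form.

(−18 − 9x + 2x² + x³)/(−1 + x)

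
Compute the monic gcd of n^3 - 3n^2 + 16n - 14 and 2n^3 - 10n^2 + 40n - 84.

n^2 - 2n + 14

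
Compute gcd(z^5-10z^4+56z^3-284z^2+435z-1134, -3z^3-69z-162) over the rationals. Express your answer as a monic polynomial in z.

Repeated division with remainder:
  z^5-10z^4+56z^3-284z^2+435z-1134 = (-(1/3)z^2+(10/3)z-11)(-3z^3-69z-162) + (-108z^2+216z-2916)
  -3z^3-69z-162 = ((1/36)z+1/18)(-108z^2+216z-2916) + (0)
Last nonzero remainder: -108z^2+216z-2916. Dividing through by -108 gives the monic gcd z^2-2z+27.

z^2-2z+27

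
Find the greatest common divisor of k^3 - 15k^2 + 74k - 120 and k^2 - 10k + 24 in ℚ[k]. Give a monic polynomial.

k^2 - 10k + 24

Repeated division with remainder:
  k^3 - 15k^2 + 74k - 120 = (k - 5)(k^2 - 10k + 24) + (0)
The last nonzero remainder k^2 - 10k + 24 is already monic.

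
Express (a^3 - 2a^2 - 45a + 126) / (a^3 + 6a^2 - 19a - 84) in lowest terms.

(a^2 - 9a + 18)/(a^2 - a - 12)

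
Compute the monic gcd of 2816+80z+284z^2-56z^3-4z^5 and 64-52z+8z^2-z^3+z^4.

By polynomial division,
  -4z^5-56z^3+284z^2+80z+2816 = (-4z-4)(z^4-z^3+8z^2-52z+64) + (-28z^3+108z^2+128z+3072)
  z^4-z^3+8z^2-52z+64 = (-(1/28)z-5/49)(-28z^3+108z^2+128z+3072) + ((1156/49)z^2+(3468/49)z+18496/49)
  -28z^3+108z^2+128z+3072 = (-(343/289)z+2352/289)((1156/49)z^2+(3468/49)z+18496/49) + (0)
Last nonzero remainder: (1156/49)z^2+(3468/49)z+18496/49. Dividing through by 1156/49 gives the monic gcd z^2+3z+16.

16+3z+z^2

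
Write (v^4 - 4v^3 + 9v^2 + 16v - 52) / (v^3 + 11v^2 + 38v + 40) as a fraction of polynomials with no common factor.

Repeated division with remainder:
  v^4 - 4v^3 + 9v^2 + 16v - 52 = (v - 15)(v^3 + 11v^2 + 38v + 40) + (136v^2 + 546v + 548)
  v^3 + 11v^2 + 38v + 40 = ((1/136)v + 475/9248)(136v^2 + 546v + 548) + ((27405/4624)v + 27405/2312)
  136v^2 + 546v + 548 = ((628864/27405)v + 1266976/27405)((27405/4624)v + 27405/2312) + (0)
Last nonzero remainder: (27405/4624)v + 27405/2312. Dividing through by 27405/4624 gives the monic gcd v + 2.
Cancel v + 2 from numerator and denominator to get the reduced form.

(v^3 - 6v^2 + 21v - 26)/(v^2 + 9v + 20)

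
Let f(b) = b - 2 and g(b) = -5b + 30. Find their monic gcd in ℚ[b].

1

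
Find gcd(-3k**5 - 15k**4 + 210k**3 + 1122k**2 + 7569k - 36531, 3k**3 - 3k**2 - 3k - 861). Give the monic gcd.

k**2 + 6k + 41

Euclidean algorithm in ℚ[k]:
  -3k**5 - 15k**4 + 210k**3 + 1122k**2 + 7569k - 36531 = (-k**2 - 6k + 63)(3k**3 - 3k**2 - 3k - 861) + (432k**2 + 2592k + 17712)
  3k**3 - 3k**2 - 3k - 861 = ((1/144)k - 7/144)(432k**2 + 2592k + 17712) + (0)
Last nonzero remainder: 432k**2 + 2592k + 17712. Dividing through by 432 gives the monic gcd k**2 + 6k + 41.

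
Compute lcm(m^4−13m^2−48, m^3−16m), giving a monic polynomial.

m^5−13m^3−48m

Apply the Euclidean algorithm:
  m^4−13m^2−48 = (m)(m^3−16m) + (3m^2−48)
  m^3−16m = ((1/3)m)(3m^2−48) + (0)
Last nonzero remainder: 3m^2−48. Dividing through by 3 gives the monic gcd m^2−16.
Then lcm(f, g) = f·g / gcd(f, g); expanding and making the result monic gives the answer.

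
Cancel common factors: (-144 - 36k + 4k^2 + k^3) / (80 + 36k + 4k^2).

(-36 + k^2)/(20 + 4k)

Euclidean algorithm in ℚ[k]:
  k^3 + 4k^2 - 36k - 144 = ((1/4)k - 5/4)(4k^2 + 36k + 80) + (-11k - 44)
  4k^2 + 36k + 80 = (-(4/11)k - 20/11)(-11k - 44) + (0)
Last nonzero remainder: -11k - 44. Dividing through by -11 gives the monic gcd k + 4.
Cancel k + 4 from numerator and denominator to get the reduced form.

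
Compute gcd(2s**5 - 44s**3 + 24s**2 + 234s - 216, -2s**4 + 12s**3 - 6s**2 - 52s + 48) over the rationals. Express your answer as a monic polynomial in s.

Repeated division with remainder:
  2s**5 - 44s**3 + 24s**2 + 234s - 216 = (-s - 6)(-2s**4 + 12s**3 - 6s**2 - 52s + 48) + (22s**3 - 64s**2 - 30s + 72)
  -2s**4 + 12s**3 - 6s**2 - 52s + 48 = (-(1/11)s + 34/121)(22s**3 - 64s**2 - 30s + 72) + ((1120/121)s**2 - (4480/121)s + 3360/121)
  22s**3 - 64s**2 - 30s + 72 = ((1331/560)s + 363/140)((1120/121)s**2 - (4480/121)s + 3360/121) + (0)
Last nonzero remainder: (1120/121)s**2 - (4480/121)s + 3360/121. Dividing through by 1120/121 gives the monic gcd s**2 - 4s + 3.

s**2 - 4s + 3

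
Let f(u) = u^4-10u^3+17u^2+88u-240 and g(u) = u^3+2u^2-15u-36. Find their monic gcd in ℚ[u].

u^2-u-12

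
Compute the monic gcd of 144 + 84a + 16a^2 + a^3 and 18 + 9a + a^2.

Apply the Euclidean algorithm:
  a^3 + 16a^2 + 84a + 144 = (a + 7)(a^2 + 9a + 18) + (3a + 18)
  a^2 + 9a + 18 = ((1/3)a + 1)(3a + 18) + (0)
Last nonzero remainder: 3a + 18. Dividing through by 3 gives the monic gcd a + 6.

6 + a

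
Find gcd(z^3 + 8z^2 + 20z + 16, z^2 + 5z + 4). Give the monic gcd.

z + 4

Repeated division with remainder:
  z^3 + 8z^2 + 20z + 16 = (z + 3)(z^2 + 5z + 4) + (z + 4)
  z^2 + 5z + 4 = (z + 1)(z + 4) + (0)
The last nonzero remainder z + 4 is already monic.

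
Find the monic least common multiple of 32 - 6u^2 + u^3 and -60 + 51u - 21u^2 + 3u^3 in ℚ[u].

160 - 96u + 2u^2 + 23u^3 - 9u^4 + u^5

By polynomial division,
  u^3 - 6u^2 + 32 = (1/3)(3u^3 - 21u^2 + 51u - 60) + (u^2 - 17u + 52)
  3u^3 - 21u^2 + 51u - 60 = (3u + 30)(u^2 - 17u + 52) + (405u - 1620)
  u^2 - 17u + 52 = ((1/405)u - 13/405)(405u - 1620) + (0)
Last nonzero remainder: 405u - 1620. Dividing through by 405 gives the monic gcd u - 4.
Then lcm(f, g) = f·g / gcd(f, g); expanding and making the result monic gives the answer.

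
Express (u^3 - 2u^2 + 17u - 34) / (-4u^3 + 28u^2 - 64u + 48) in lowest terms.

(-u^2 - 17)/(4u^2 - 20u + 24)

Apply the Euclidean algorithm:
  u^3 - 2u^2 + 17u - 34 = (-1/4)(-4u^3 + 28u^2 - 64u + 48) + (5u^2 + u - 22)
  -4u^3 + 28u^2 - 64u + 48 = (-(4/5)u + 144/25)(5u^2 + u - 22) + (-(2184/25)u + 4368/25)
  5u^2 + u - 22 = (-(125/2184)u - 275/2184)(-(2184/25)u + 4368/25) + (0)
Last nonzero remainder: -(2184/25)u + 4368/25. Dividing through by -2184/25 gives the monic gcd u - 2.
Cancel u - 2 from numerator and denominator to get the reduced form.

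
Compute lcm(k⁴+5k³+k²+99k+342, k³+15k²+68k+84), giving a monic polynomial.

Repeated division with remainder:
  k⁴+5k³+k²+99k+342 = (k-10)(k³+15k²+68k+84) + (83k²+695k+1182)
  k³+15k²+68k+84 = ((1/83)k+550/6889)(83k²+695k+1182) + (-(11904/6889)k-71424/6889)
  83k²+695k+1182 = (-(571787/11904)k-1357133/11904)(-(11904/6889)k-71424/6889) + (0)
Last nonzero remainder: -(11904/6889)k-71424/6889. Dividing through by -11904/6889 gives the monic gcd k+6.
Then lcm(f, g) = f·g / gcd(f, g); expanding and making the result monic gives the answer.

k⁶+14k⁵+60k⁴+178k³+1247k²+4464k+4788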